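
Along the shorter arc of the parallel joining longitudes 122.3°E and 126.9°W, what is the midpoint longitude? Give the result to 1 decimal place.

177.7°E

Signed shortest Δλ from +122.3° to -126.9° is +110.8°.
Midpoint longitude = +122.3° + (+110.8°)/2 = +122.3° + 55.4° = +177.7°.
(The naïve average (+122.3 + -126.9)/2 = -2.3° is on the wrong side of the globe.)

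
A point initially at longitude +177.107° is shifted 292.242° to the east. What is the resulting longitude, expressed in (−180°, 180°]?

+109.349°

Start at +177.107°; shift +292.242° → +469.349°.
+469.349° lies outside (−180°, 180°]; subtract 360° → +109.349°.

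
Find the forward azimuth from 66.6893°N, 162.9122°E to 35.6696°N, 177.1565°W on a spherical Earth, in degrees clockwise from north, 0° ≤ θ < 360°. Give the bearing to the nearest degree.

Δλ = -177.1565 − 162.9122 = -340.0687°; wrapped into (−180°, 180°]: 19.9313°.
θ = atan2( sin Δλ · cos φ₂ , cos φ₁ · sin φ₂ − sin φ₁ · cos φ₂ · cos Δλ )
  = atan2(0.27694, -0.47064) = 149.526° → normalised to [0°, 360°): 149.526°.

150°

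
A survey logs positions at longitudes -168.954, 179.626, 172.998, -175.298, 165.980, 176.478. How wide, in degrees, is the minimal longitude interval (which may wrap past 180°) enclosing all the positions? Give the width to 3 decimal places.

Sort the longitudes: -175.298°, -168.954°, +165.980°, +172.998°, +176.478°, +179.626°.
Eastward gaps between consecutive values (wrapping around): 6.344°, 334.934°, 7.018°, 3.480°, 3.148°, 5.076°.
Largest gap = 334.934° ⇒ minimal covering band is its complement: 360° − 334.934° = 25.066°.
Band runs from +165.980° eastward to -168.954°, crossing the antimeridian.

25.066°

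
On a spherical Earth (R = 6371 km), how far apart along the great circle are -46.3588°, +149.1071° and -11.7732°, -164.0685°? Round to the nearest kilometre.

Δλ = -164.0685 − 149.1071 = -313.1756°; wrapped into (−180°, 180°]: 46.8244°.
Δφ = -11.7732 − -46.3588 = 34.5856°.
a = sin²(Δφ/2) + cos φ₁ · cos φ₂ · sin²(Δλ/2) = 0.195029.
c = 2·atan2(√a, √(1−a)) = 0.91481 rad → d = 6371·c ≈ 5828.24 km.

5828 km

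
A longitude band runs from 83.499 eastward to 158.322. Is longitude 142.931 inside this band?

Yes

Band width going east from +83.499° to +158.322°: ((158.322 − 83.499) mod 360) = 74.823°.
Offset of +142.931° east of the west edge: ((142.931 − 83.499) mod 360) = 59.432°.
59.432° ≤ 74.823° ⇒ inside.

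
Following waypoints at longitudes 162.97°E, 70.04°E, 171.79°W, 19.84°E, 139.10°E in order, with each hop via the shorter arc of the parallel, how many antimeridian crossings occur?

2

Leg 1: +162.97° → +70.04°, shortest Δλ = -92.93° (west) — does not cross 180°.
Leg 2: +70.04° → -171.79°, shortest Δλ = 118.17° (east) — crosses 180°.
Leg 3: -171.79° → +19.84°, shortest Δλ = -168.37° (west) — crosses 180°.
Leg 4: +19.84° → +139.10°, shortest Δλ = 119.26° (east) — does not cross 180°.
Total crossings: 2.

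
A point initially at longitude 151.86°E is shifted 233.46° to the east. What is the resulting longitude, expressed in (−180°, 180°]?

Start at +151.86°; shift +233.46° → +385.32°.
+385.32° lies outside (−180°, 180°]; subtract 360° → +25.32°.

25.32°E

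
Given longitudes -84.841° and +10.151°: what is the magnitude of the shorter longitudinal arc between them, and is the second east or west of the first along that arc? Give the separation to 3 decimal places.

Raw difference: 10.151 − -84.841 = 94.992°.
Normalise into (−180°, 180°]: 94.992° stays 94.992°.
Positive ⇒ the second point lies to the east; separation 94.992°.

94.992° east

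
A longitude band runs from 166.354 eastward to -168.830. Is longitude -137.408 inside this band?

Band width going east from +166.354° to -168.830°: ((-168.830 − 166.354) mod 360) = 24.816°.
Offset of -137.408° east of the west edge: ((-137.408 − 166.354) mod 360) = 56.238°.
56.238° > 24.816° ⇒ outside.

No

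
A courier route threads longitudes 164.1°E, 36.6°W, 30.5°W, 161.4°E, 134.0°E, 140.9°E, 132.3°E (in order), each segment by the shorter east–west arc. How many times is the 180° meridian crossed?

2

Leg 1: +164.1° → -36.6°, shortest Δλ = 159.3° (east) — crosses 180°.
Leg 2: -36.6° → -30.5°, shortest Δλ = 6.1° (east) — does not cross 180°.
Leg 3: -30.5° → +161.4°, shortest Δλ = -168.1° (west) — crosses 180°.
Leg 4: +161.4° → +134.0°, shortest Δλ = -27.4° (west) — does not cross 180°.
Leg 5: +134.0° → +140.9°, shortest Δλ = 6.9° (east) — does not cross 180°.
Leg 6: +140.9° → +132.3°, shortest Δλ = -8.6° (west) — does not cross 180°.
Total crossings: 2.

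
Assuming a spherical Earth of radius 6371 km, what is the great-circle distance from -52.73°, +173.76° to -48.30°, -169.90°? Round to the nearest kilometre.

1252 km

Δλ = -169.90 − 173.76 = -343.66°; wrapped into (−180°, 180°]: 16.34°.
Δφ = -48.30 − -52.73 = 4.43°.
a = sin²(Δφ/2) + cos φ₁ · cos φ₂ · sin²(Δλ/2) = 0.009629.
c = 2·atan2(√a, √(1−a)) = 0.19658 rad → d = 6371·c ≈ 1252.38 km.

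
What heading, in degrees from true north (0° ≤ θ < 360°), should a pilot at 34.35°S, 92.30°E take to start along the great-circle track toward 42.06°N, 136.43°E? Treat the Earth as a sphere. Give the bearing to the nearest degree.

31°

Δλ = 136.43 − 92.30 = 44.13°.
θ = atan2( sin Δλ · cos φ₂ , cos φ₁ · sin φ₂ − sin φ₁ · cos φ₂ · cos Δλ )
  = atan2(0.51696, 0.85377) = 31.195° → normalised to [0°, 360°): 31.195°.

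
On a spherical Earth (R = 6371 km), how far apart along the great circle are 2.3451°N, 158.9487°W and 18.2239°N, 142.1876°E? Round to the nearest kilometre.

6646 km

Δλ = 142.1876 − -158.9487 = 301.1363°; wrapped into (−180°, 180°]: -58.8637°.
Δφ = 18.2239 − 2.3451 = 15.8788°.
a = sin²(Δφ/2) + cos φ₁ · cos φ₂ · sin²(Δλ/2) = 0.248237.
c = 2·atan2(√a, √(1−a)) = 1.04312 rad → d = 6371·c ≈ 6645.73 km.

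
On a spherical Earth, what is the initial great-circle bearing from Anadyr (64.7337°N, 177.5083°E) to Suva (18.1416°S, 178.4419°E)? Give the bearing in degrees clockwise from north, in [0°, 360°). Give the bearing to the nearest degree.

179°

Δλ = 178.4419 − 177.5083 = 0.9336°.
θ = atan2( sin Δλ · cos φ₂ , cos φ₁ · sin φ₂ − sin φ₁ · cos φ₂ · cos Δλ )
  = atan2(0.01548, -0.99216) = 179.106° → normalised to [0°, 360°): 179.106°.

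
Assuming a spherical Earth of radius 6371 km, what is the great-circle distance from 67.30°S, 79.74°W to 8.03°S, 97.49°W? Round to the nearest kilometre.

6725 km

Δλ = -97.49 − -79.74 = -17.75°.
Δφ = -8.03 − -67.30 = 59.27°.
a = sin²(Δφ/2) + cos φ₁ · cos φ₂ · sin²(Δλ/2) = 0.253599.
c = 2·atan2(√a, √(1−a)) = 1.05549 rad → d = 6371·c ≈ 6724.52 km.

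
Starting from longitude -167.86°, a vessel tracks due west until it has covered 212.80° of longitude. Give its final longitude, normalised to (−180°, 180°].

-20.66°

Start at -167.86°; shift −212.80° → -380.66°.
-380.66° lies outside (−180°, 180°]; add 360° → -20.66°.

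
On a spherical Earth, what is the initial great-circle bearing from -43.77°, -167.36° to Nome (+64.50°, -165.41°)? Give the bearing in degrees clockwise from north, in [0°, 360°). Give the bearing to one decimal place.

0.9°

Δλ = -165.41 − -167.36 = 1.95°.
θ = atan2( sin Δλ · cos φ₂ , cos φ₁ · sin φ₂ − sin φ₁ · cos φ₂ · cos Δλ )
  = atan2(0.01465, 0.94942) = 0.884° → normalised to [0°, 360°): 0.884°.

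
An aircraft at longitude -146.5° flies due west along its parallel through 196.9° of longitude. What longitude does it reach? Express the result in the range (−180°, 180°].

+16.6°

Start at -146.5°; shift −196.9° → -343.4°.
-343.4° lies outside (−180°, 180°]; add 360° → +16.6°.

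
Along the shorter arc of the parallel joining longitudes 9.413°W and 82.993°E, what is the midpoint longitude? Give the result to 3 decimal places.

Signed shortest Δλ from -9.413° to +82.993° is +92.406°.
Midpoint longitude = -9.413° + (+92.406°)/2 = -9.413° + 46.203° = +36.790°.

36.790°E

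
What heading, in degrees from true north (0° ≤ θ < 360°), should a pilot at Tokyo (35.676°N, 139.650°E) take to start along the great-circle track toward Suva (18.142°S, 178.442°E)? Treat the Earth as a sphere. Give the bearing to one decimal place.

139.0°

Δλ = 178.442 − 139.650 = 38.792°.
θ = atan2( sin Δλ · cos φ₂ , cos φ₁ · sin φ₂ − sin φ₁ · cos φ₂ · cos Δλ )
  = atan2(0.59535, -0.68490) = 139.001° → normalised to [0°, 360°): 139.001°.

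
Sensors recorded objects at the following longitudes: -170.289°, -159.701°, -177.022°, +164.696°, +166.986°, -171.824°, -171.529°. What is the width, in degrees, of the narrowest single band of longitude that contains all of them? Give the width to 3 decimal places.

35.603°

Sort the longitudes: -177.022°, -171.824°, -171.529°, -170.289°, -159.701°, +164.696°, +166.986°.
Eastward gaps between consecutive values (wrapping around): 5.198°, 0.295°, 1.240°, 10.588°, 324.397°, 2.290°, 15.992°.
Largest gap = 324.397° ⇒ minimal covering band is its complement: 360° − 324.397° = 35.603°.
Band runs from +164.696° eastward to -159.701°, crossing the antimeridian.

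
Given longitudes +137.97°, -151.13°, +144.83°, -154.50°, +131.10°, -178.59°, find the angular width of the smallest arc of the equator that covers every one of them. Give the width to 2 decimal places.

77.77°

Sort the longitudes: -178.59°, -154.50°, -151.13°, +131.10°, +137.97°, +144.83°.
Eastward gaps between consecutive values (wrapping around): 24.09°, 3.37°, 282.23°, 6.87°, 6.86°, 36.58°.
Largest gap = 282.23° ⇒ minimal covering band is its complement: 360° − 282.23° = 77.77°.
Band runs from +131.10° eastward to -151.13°, crossing the antimeridian.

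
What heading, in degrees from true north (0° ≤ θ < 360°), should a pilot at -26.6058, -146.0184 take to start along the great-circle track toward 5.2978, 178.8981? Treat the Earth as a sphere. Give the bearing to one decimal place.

Δλ = 178.8981 − -146.0184 = 324.9165°; wrapped into (−180°, 180°]: -35.0835°.
θ = atan2( sin Δλ · cos φ₂ , cos φ₁ · sin φ₂ − sin φ₁ · cos φ₂ · cos Δλ )
  = atan2(-0.57231, 0.44747) = -51.979° → normalised to [0°, 360°): 308.021°.

308.0°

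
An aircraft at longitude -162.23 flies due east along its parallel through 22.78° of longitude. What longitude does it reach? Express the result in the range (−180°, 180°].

Start at -162.23°; shift +22.78° → -139.45°.
-139.45° already lies in (−180°, 180°].

-139.45°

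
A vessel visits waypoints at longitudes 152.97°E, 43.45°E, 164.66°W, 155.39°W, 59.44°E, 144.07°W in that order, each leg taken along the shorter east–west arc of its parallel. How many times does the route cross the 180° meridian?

Leg 1: +152.97° → +43.45°, shortest Δλ = -109.52° (west) — does not cross 180°.
Leg 2: +43.45° → -164.66°, shortest Δλ = 151.89° (east) — crosses 180°.
Leg 3: -164.66° → -155.39°, shortest Δλ = 9.27° (east) — does not cross 180°.
Leg 4: -155.39° → +59.44°, shortest Δλ = -145.17° (west) — crosses 180°.
Leg 5: +59.44° → -144.07°, shortest Δλ = 156.49° (east) — crosses 180°.
Total crossings: 3.

3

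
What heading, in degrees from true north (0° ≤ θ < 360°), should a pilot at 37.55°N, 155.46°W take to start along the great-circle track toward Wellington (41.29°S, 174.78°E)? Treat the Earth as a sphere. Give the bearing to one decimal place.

Δλ = 174.78 − -155.46 = 330.24°; wrapped into (−180°, 180°]: -29.76°.
θ = atan2( sin Δλ · cos φ₂ , cos φ₁ · sin φ₂ − sin φ₁ · cos φ₂ · cos Δλ )
  = atan2(-0.37296, -0.92070) = -157.948° → normalised to [0°, 360°): 202.052°.

202.1°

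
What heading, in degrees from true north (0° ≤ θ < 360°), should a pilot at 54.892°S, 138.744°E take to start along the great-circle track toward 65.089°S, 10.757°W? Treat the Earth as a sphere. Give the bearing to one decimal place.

194.6°

Δλ = -10.757 − 138.744 = -149.501°.
θ = atan2( sin Δλ · cos φ₂ , cos φ₁ · sin φ₂ − sin φ₁ · cos φ₂ · cos Δλ )
  = atan2(-0.21377, -0.81851) = -165.363° → normalised to [0°, 360°): 194.637°.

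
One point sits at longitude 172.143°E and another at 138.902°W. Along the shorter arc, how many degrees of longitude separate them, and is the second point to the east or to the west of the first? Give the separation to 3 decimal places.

Raw difference: -138.902 − 172.143 = -311.045°.
Normalise into (−180°, 180°]: -311.045° + 360° = 48.955°.
Positive ⇒ the second point lies to the east; separation 48.955°.

48.955° east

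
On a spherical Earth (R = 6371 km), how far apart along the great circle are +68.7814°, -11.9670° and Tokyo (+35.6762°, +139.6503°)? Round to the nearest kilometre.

Δλ = 139.6503 − -11.9670 = 151.6173°.
Δφ = 35.6762 − 68.7814 = -33.1052°.
a = sin²(Δφ/2) + cos φ₁ · cos φ₂ · sin²(Δλ/2) = 0.357498.
c = 2·atan2(√a, √(1−a)) = 1.28178 rad → d = 6371·c ≈ 8166.25 km.

8166 km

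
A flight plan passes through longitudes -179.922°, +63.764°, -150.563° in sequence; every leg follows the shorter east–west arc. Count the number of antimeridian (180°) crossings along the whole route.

Leg 1: -179.922° → +63.764°, shortest Δλ = -116.314° (west) — crosses 180°.
Leg 2: +63.764° → -150.563°, shortest Δλ = 145.673° (east) — crosses 180°.
Total crossings: 2.

2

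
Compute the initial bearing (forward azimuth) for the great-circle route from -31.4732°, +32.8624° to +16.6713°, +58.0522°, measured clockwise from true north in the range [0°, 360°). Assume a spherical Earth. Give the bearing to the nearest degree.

Δλ = 58.0522 − 32.8624 = 25.1898°.
θ = atan2( sin Δλ · cos φ₂ , cos φ₁ · sin φ₂ − sin φ₁ · cos φ₂ · cos Δλ )
  = atan2(0.40773, 0.69727) = 30.317° → normalised to [0°, 360°): 30.317°.

30°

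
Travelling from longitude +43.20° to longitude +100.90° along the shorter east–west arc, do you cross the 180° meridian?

Signed shortest Δλ = ((100.90 − 43.20 + 180) mod 360) − 180 = 57.7°.
Going east by 57.7° from +43.20° reaches +100.90° without touching 180°.

No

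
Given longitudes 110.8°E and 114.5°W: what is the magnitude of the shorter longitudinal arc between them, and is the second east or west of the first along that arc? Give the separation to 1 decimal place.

134.7° east

Raw difference: -114.5 − 110.8 = -225.3°.
Normalise into (−180°, 180°]: -225.3° + 360° = 134.7°.
Positive ⇒ the second point lies to the east; separation 134.7°.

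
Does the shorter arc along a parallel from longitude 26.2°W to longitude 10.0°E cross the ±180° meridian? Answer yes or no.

No

Signed shortest Δλ = ((10.0 − -26.2 + 180) mod 360) − 180 = 36.2°.
Going east by 36.2° from -26.2° reaches +10.0° without touching 180°.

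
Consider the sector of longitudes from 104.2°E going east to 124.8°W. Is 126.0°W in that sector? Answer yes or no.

Band width going east from +104.2° to -124.8°: ((-124.8 − 104.2) mod 360) = 131.0°.
Offset of -126.0° east of the west edge: ((-126.0 − 104.2) mod 360) = 129.8°.
129.8° ≤ 131.0° ⇒ inside.

Yes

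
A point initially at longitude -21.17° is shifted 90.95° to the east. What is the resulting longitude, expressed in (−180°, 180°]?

+69.78°

Start at -21.17°; shift +90.95° → +69.78°.
+69.78° already lies in (−180°, 180°].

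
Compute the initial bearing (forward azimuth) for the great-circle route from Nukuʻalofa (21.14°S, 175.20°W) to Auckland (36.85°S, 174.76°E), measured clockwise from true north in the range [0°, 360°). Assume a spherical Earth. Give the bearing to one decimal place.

Δλ = 174.76 − -175.20 = 349.96°; wrapped into (−180°, 180°]: -10.04°.
θ = atan2( sin Δλ · cos φ₂ , cos φ₁ · sin φ₂ − sin φ₁ · cos φ₂ · cos Δλ )
  = atan2(-0.13950, -0.27519) = -153.118° → normalised to [0°, 360°): 206.882°.

206.9°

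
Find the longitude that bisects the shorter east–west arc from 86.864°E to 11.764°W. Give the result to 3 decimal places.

Signed shortest Δλ from +86.864° to -11.764° is -98.628°.
Midpoint longitude = +86.864° + (-98.628°)/2 = +86.864° − 49.314° = +37.550°.

37.550°E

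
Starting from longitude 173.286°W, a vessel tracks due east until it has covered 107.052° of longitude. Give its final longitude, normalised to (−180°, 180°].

66.234°W

Start at -173.286°; shift +107.052° → -66.234°.
-66.234° already lies in (−180°, 180°].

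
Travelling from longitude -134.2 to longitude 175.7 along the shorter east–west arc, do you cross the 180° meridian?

Naïve |175.7 − -134.2| = 309.9° > 180°, so the shorter arc goes the other way round — across 180°.
Signed shortest Δλ = ((175.7 − -134.2 + 180) mod 360) − 180 = -50.1°.
Going west by 50.1° from -134.2° passes through 180° before reaching +175.7°.

Yes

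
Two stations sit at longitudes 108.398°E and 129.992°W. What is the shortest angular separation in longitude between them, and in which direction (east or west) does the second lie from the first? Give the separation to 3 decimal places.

Raw difference: -129.992 − 108.398 = -238.39°.
Normalise into (−180°, 180°]: -238.39° + 360° = 121.61°.
Positive ⇒ the second point lies to the east; separation 121.610°.

121.610° east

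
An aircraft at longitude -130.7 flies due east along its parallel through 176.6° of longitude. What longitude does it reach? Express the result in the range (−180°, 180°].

Start at -130.7°; shift +176.6° → +45.9°.
+45.9° already lies in (−180°, 180°].

+45.9°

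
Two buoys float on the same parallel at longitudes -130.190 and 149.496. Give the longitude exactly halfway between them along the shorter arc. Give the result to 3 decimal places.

-170.347°

Signed shortest Δλ from -130.190° to +149.496° is -80.314°.
Midpoint longitude = -130.190° + (-80.314°)/2 = -130.190° − 40.157° = -170.347°.
(The naïve average (-130.190 + +149.496)/2 = 9.653° is on the wrong side of the globe.)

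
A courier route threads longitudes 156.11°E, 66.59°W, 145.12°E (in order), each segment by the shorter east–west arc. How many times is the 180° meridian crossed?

2

Leg 1: +156.11° → -66.59°, shortest Δλ = 137.3° (east) — crosses 180°.
Leg 2: -66.59° → +145.12°, shortest Δλ = -148.29° (west) — crosses 180°.
Total crossings: 2.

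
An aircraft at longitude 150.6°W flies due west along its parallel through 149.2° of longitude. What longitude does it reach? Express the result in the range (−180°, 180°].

60.2°E

Start at -150.6°; shift −149.2° → -299.8°.
-299.8° lies outside (−180°, 180°]; add 360° → +60.2°.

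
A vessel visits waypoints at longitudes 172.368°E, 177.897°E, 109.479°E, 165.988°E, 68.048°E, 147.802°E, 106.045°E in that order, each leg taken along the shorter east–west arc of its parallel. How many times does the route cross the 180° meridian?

0

Leg 1: +172.368° → +177.897°, shortest Δλ = 5.529° (east) — does not cross 180°.
Leg 2: +177.897° → +109.479°, shortest Δλ = -68.418° (west) — does not cross 180°.
Leg 3: +109.479° → +165.988°, shortest Δλ = 56.509° (east) — does not cross 180°.
Leg 4: +165.988° → +68.048°, shortest Δλ = -97.94° (west) — does not cross 180°.
Leg 5: +68.048° → +147.802°, shortest Δλ = 79.754° (east) — does not cross 180°.
Leg 6: +147.802° → +106.045°, shortest Δλ = -41.757° (west) — does not cross 180°.
Total crossings: 0.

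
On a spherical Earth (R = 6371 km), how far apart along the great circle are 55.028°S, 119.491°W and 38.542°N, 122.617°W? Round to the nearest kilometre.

10409 km

Δλ = -122.617 − -119.491 = -3.126°.
Δφ = 38.542 − -55.028 = 93.570°.
a = sin²(Δφ/2) + cos φ₁ · cos φ₂ · sin²(Δλ/2) = 0.531468.
c = 2·atan2(√a, √(1−a)) = 1.63377 rad → d = 6371·c ≈ 10408.77 km.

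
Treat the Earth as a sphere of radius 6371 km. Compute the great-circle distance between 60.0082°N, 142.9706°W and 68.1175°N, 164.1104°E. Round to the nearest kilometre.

Δλ = 164.1104 − -142.9706 = 307.0810°; wrapped into (−180°, 180°]: -52.9190°.
Δφ = 68.1175 − 60.0082 = 8.1093°.
a = sin²(Δφ/2) + cos φ₁ · cos φ₂ · sin²(Δλ/2) = 0.041987.
c = 2·atan2(√a, √(1−a)) = 0.41274 rad → d = 6371·c ≈ 2629.54 km.

2630 km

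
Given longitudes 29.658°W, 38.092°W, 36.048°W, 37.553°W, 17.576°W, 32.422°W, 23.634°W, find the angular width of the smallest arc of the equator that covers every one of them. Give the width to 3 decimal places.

20.516°

Sort the longitudes: -38.092°, -37.553°, -36.048°, -32.422°, -29.658°, -23.634°, -17.576°.
Eastward gaps between consecutive values (wrapping around): 0.539°, 1.505°, 3.626°, 2.764°, 6.024°, 6.058°, 339.484°.
Largest gap = 339.484° ⇒ minimal covering band is its complement: 360° − 339.484° = 20.516°.
Band runs from -38.092° eastward to -17.576°.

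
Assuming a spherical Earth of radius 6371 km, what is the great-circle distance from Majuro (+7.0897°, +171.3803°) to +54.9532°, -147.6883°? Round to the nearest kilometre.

6437 km

Δλ = -147.6883 − 171.3803 = -319.0686°; wrapped into (−180°, 180°]: 40.9314°.
Δφ = 54.9532 − 7.0897 = 47.8635°.
a = sin²(Δφ/2) + cos φ₁ · cos φ₂ · sin²(Δλ/2) = 0.234217.
c = 2·atan2(√a, √(1−a)) = 1.01035 rad → d = 6371·c ≈ 6436.92 km.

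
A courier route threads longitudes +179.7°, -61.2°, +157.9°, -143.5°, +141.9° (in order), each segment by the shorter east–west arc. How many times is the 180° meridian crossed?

Leg 1: +179.7° → -61.2°, shortest Δλ = 119.1° (east) — crosses 180°.
Leg 2: -61.2° → +157.9°, shortest Δλ = -140.9° (west) — crosses 180°.
Leg 3: +157.9° → -143.5°, shortest Δλ = 58.6° (east) — crosses 180°.
Leg 4: -143.5° → +141.9°, shortest Δλ = -74.6° (west) — crosses 180°.
Total crossings: 4.

4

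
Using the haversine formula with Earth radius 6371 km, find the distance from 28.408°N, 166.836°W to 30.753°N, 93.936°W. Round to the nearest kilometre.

6922 km

Δλ = -93.936 − -166.836 = 72.900°.
Δφ = 30.753 − 28.408 = 2.345°.
a = sin²(Δφ/2) + cos φ₁ · cos φ₂ · sin²(Δλ/2) = 0.267234.
c = 2·atan2(√a, √(1−a)) = 1.08656 rad → d = 6371·c ≈ 6922.48 km.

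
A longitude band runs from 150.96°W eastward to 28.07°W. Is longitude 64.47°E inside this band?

No

Band width going east from -150.96° to -28.07°: ((-28.07 − -150.96) mod 360) = 122.89°.
Offset of +64.47° east of the west edge: ((64.47 − -150.96) mod 360) = 215.43°.
215.43° > 122.89° ⇒ outside.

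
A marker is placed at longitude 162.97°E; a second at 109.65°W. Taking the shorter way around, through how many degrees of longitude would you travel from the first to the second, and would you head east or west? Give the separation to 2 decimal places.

Raw difference: -109.65 − 162.97 = -272.62°.
Normalise into (−180°, 180°]: -272.62° + 360° = 87.38°.
Positive ⇒ the second point lies to the east; separation 87.38°.

87.38° east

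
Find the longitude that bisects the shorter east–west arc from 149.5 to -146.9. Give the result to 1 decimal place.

Signed shortest Δλ from +149.5° to -146.9° is +63.6°.
Midpoint longitude = +149.5° + (+63.6°)/2 = +149.5° + 31.8° = +181.3°.
Normalise into (−180°, 180°]: -178.7°.
(The naïve average (+149.5 + -146.9)/2 = 1.3° is on the wrong side of the globe.)

-178.7°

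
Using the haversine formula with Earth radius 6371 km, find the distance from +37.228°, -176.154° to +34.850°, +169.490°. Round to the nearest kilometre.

1316 km

Δλ = 169.490 − -176.154 = 345.644°; wrapped into (−180°, 180°]: -14.356°.
Δφ = 34.850 − 37.228 = -2.378°.
a = sin²(Δφ/2) + cos φ₁ · cos φ₂ · sin²(Δλ/2) = 0.010633.
c = 2·atan2(√a, √(1−a)) = 0.20660 rad → d = 6371·c ≈ 1316.23 km.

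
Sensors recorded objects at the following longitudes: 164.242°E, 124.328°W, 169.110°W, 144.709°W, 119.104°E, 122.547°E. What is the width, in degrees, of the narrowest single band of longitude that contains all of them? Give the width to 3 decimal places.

Sort the longitudes: -169.110°, -144.709°, -124.328°, +119.104°, +122.547°, +164.242°.
Eastward gaps between consecutive values (wrapping around): 24.401°, 20.381°, 243.432°, 3.443°, 41.695°, 26.648°.
Largest gap = 243.432° ⇒ minimal covering band is its complement: 360° − 243.432° = 116.568°.
Band runs from +119.104° eastward to -124.328°, crossing the antimeridian.

116.568°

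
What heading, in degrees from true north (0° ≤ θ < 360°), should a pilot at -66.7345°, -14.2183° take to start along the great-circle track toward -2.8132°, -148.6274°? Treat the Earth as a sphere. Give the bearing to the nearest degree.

227°

Δλ = -148.6274 − -14.2183 = -134.4091°.
θ = atan2( sin Δλ · cos φ₂ , cos φ₁ · sin φ₂ − sin φ₁ · cos φ₂ · cos Δλ )
  = atan2(-0.71350, -0.66149) = -132.834° → normalised to [0°, 360°): 227.166°.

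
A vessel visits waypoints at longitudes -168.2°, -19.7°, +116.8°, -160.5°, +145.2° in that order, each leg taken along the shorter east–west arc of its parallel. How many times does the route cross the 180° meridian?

2

Leg 1: -168.2° → -19.7°, shortest Δλ = 148.5° (east) — does not cross 180°.
Leg 2: -19.7° → +116.8°, shortest Δλ = 136.5° (east) — does not cross 180°.
Leg 3: +116.8° → -160.5°, shortest Δλ = 82.7° (east) — crosses 180°.
Leg 4: -160.5° → +145.2°, shortest Δλ = -54.3° (west) — crosses 180°.
Total crossings: 2.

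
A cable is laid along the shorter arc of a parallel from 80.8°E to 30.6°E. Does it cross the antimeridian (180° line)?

No

Signed shortest Δλ = ((30.6 − 80.8 + 180) mod 360) − 180 = -50.2°.
Going west by 50.2° from +80.8° reaches +30.6° without touching 180°.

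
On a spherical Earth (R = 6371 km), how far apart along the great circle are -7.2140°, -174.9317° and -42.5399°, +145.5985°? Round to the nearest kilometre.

Δλ = 145.5985 − -174.9317 = 320.5302°; wrapped into (−180°, 180°]: -39.4698°.
Δφ = -42.5399 − -7.2140 = -35.3259°.
a = sin²(Δφ/2) + cos φ₁ · cos φ₂ · sin²(Δλ/2) = 0.175408.
c = 2·atan2(√a, √(1−a)) = 0.86428 rad → d = 6371·c ≈ 5506.35 km.

5506 km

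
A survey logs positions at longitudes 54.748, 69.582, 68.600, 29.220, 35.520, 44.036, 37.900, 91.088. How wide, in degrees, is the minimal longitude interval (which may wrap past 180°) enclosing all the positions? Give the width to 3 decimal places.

61.868°

Sort the longitudes: +29.220°, +35.520°, +37.900°, +44.036°, +54.748°, +68.600°, +69.582°, +91.088°.
Eastward gaps between consecutive values (wrapping around): 6.300°, 2.380°, 6.136°, 10.712°, 13.852°, 0.982°, 21.506°, 298.132°.
Largest gap = 298.132° ⇒ minimal covering band is its complement: 360° − 298.132° = 61.868°.
Band runs from +29.220° eastward to +91.088°.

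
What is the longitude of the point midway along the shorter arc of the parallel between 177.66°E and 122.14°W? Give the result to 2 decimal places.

152.24°W

Signed shortest Δλ from +177.66° to -122.14° is +60.20°.
Midpoint longitude = +177.66° + (+60.20°)/2 = +177.66° + 30.10° = +207.76°.
Normalise into (−180°, 180°]: -152.24°.
(The naïve average (+177.66 + -122.14)/2 = 27.76° is on the wrong side of the globe.)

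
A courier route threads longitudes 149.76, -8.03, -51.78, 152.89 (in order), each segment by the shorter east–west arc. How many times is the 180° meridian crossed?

1

Leg 1: +149.76° → -8.03°, shortest Δλ = -157.79° (west) — does not cross 180°.
Leg 2: -8.03° → -51.78°, shortest Δλ = -43.75° (west) — does not cross 180°.
Leg 3: -51.78° → +152.89°, shortest Δλ = -155.33° (west) — crosses 180°.
Total crossings: 1.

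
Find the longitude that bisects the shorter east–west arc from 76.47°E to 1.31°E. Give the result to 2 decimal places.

Signed shortest Δλ from +76.47° to +1.31° is -75.16°.
Midpoint longitude = +76.47° + (-75.16°)/2 = +76.47° − 37.58° = +38.89°.

38.89°E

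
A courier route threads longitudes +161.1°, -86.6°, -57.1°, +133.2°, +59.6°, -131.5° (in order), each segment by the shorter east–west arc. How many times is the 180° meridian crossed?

3

Leg 1: +161.1° → -86.6°, shortest Δλ = 112.3° (east) — crosses 180°.
Leg 2: -86.6° → -57.1°, shortest Δλ = 29.5° (east) — does not cross 180°.
Leg 3: -57.1° → +133.2°, shortest Δλ = -169.7° (west) — crosses 180°.
Leg 4: +133.2° → +59.6°, shortest Δλ = -73.6° (west) — does not cross 180°.
Leg 5: +59.6° → -131.5°, shortest Δλ = 168.9° (east) — crosses 180°.
Total crossings: 3.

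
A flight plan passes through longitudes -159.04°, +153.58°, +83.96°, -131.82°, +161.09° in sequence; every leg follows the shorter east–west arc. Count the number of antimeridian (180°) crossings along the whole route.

3

Leg 1: -159.04° → +153.58°, shortest Δλ = -47.38° (west) — crosses 180°.
Leg 2: +153.58° → +83.96°, shortest Δλ = -69.62° (west) — does not cross 180°.
Leg 3: +83.96° → -131.82°, shortest Δλ = 144.22° (east) — crosses 180°.
Leg 4: -131.82° → +161.09°, shortest Δλ = -67.09° (west) — crosses 180°.
Total crossings: 3.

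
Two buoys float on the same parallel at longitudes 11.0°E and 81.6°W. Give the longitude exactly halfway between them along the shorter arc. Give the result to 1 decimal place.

Signed shortest Δλ from +11.0° to -81.6° is -92.6°.
Midpoint longitude = +11.0° + (-92.6°)/2 = +11.0° − 46.3° = -35.3°.

35.3°W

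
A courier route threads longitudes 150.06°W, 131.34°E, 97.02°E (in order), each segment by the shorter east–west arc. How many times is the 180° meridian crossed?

1

Leg 1: -150.06° → +131.34°, shortest Δλ = -78.6° (west) — crosses 180°.
Leg 2: +131.34° → +97.02°, shortest Δλ = -34.32° (west) — does not cross 180°.
Total crossings: 1.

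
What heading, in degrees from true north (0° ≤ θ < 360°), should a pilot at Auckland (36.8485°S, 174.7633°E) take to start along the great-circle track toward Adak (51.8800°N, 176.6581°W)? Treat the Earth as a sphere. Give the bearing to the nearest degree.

5°

Δλ = -176.6581 − 174.7633 = -351.4214°; wrapped into (−180°, 180°]: 8.5786°.
θ = atan2( sin Δλ · cos φ₂ , cos φ₁ · sin φ₂ − sin φ₁ · cos φ₂ · cos Δλ )
  = atan2(0.09208, 0.99561) = 5.284° → normalised to [0°, 360°): 5.284°.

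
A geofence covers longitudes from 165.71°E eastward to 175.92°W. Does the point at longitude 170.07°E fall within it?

Yes

Band width going east from +165.71° to -175.92°: ((-175.92 − 165.71) mod 360) = 18.37°.
Offset of +170.07° east of the west edge: ((170.07 − 165.71) mod 360) = 4.36°.
4.36° ≤ 18.37° ⇒ inside.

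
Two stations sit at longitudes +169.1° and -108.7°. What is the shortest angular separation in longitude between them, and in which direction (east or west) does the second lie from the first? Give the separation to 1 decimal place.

Raw difference: -108.7 − 169.1 = -277.8°.
Normalise into (−180°, 180°]: -277.8° + 360° = 82.2°.
Positive ⇒ the second point lies to the east; separation 82.2°.

82.2° east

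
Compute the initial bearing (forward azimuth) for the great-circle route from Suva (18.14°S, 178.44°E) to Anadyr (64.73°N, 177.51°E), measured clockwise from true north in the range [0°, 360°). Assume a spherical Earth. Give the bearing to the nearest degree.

Δλ = 177.51 − 178.44 = -0.93°.
θ = atan2( sin Δλ · cos φ₂ , cos φ₁ · sin φ₂ − sin φ₁ · cos φ₂ · cos Δλ )
  = atan2(-0.00693, 0.99225) = -0.400° → normalised to [0°, 360°): 359.600°.
To the nearest degree that is 360°, which in [0°, 360°) is written 0°.

0°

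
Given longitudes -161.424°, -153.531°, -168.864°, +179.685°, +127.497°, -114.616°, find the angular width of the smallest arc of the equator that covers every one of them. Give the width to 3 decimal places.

117.887°

Sort the longitudes: -168.864°, -161.424°, -153.531°, -114.616°, +127.497°, +179.685°.
Eastward gaps between consecutive values (wrapping around): 7.440°, 7.893°, 38.915°, 242.113°, 52.188°, 11.451°.
Largest gap = 242.113° ⇒ minimal covering band is its complement: 360° − 242.113° = 117.887°.
Band runs from +127.497° eastward to -114.616°, crossing the antimeridian.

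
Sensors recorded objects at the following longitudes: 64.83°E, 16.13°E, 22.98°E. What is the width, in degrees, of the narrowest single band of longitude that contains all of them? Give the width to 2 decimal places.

Sort the longitudes: +16.13°, +22.98°, +64.83°.
Eastward gaps between consecutive values (wrapping around): 6.85°, 41.85°, 311.30°.
Largest gap = 311.30° ⇒ minimal covering band is its complement: 360° − 311.30° = 48.70°.
Band runs from +16.13° eastward to +64.83°.

48.70°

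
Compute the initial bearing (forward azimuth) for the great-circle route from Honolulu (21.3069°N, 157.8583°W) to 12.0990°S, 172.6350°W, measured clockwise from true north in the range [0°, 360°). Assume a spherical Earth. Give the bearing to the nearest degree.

Δλ = -172.6350 − -157.8583 = -14.7767°.
θ = atan2( sin Δλ · cos φ₂ , cos φ₁ · sin φ₂ − sin φ₁ · cos φ₂ · cos Δλ )
  = atan2(-0.24939, -0.53882) = -155.163° → normalised to [0°, 360°): 204.837°.

205°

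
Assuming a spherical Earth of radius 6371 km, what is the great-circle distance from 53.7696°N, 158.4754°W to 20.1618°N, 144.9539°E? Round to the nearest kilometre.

6037 km

Δλ = 144.9539 − -158.4754 = 303.4293°; wrapped into (−180°, 180°]: -56.5707°.
Δφ = 20.1618 − 53.7696 = -33.6078°.
a = sin²(Δφ/2) + cos φ₁ · cos φ₂ · sin²(Δλ/2) = 0.208159.
c = 2·atan2(√a, √(1−a)) = 0.94754 rad → d = 6371·c ≈ 6036.78 km.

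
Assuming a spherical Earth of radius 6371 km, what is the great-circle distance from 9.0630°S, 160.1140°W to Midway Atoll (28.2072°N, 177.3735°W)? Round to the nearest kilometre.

4541 km

Δλ = -177.3735 − -160.1140 = -17.2595°.
Δφ = 28.2072 − -9.0630 = 37.2702°.
a = sin²(Δφ/2) + cos φ₁ · cos φ₂ · sin²(Δλ/2) = 0.121699.
c = 2·atan2(√a, √(1−a)) = 0.71270 rad → d = 6371·c ≈ 4540.58 km.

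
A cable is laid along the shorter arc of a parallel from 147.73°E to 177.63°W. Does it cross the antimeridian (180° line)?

Naïve |-177.63 − 147.73| = 325.36° > 180°, so the shorter arc goes the other way round — across 180°.
Signed shortest Δλ = ((-177.63 − 147.73 + 180) mod 360) − 180 = 34.64°.
Going east by 34.64° from +147.73° passes through 180° before reaching -177.63°.

Yes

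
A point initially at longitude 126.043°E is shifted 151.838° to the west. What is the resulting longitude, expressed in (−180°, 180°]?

25.795°W

Start at +126.043°; shift −151.838° → -25.795°.
-25.795° already lies in (−180°, 180°].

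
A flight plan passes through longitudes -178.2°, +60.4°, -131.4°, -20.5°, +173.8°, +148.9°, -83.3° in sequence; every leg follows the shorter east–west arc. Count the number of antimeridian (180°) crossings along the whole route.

4

Leg 1: -178.2° → +60.4°, shortest Δλ = -121.4° (west) — crosses 180°.
Leg 2: +60.4° → -131.4°, shortest Δλ = 168.2° (east) — crosses 180°.
Leg 3: -131.4° → -20.5°, shortest Δλ = 110.9° (east) — does not cross 180°.
Leg 4: -20.5° → +173.8°, shortest Δλ = -165.7° (west) — crosses 180°.
Leg 5: +173.8° → +148.9°, shortest Δλ = -24.9° (west) — does not cross 180°.
Leg 6: +148.9° → -83.3°, shortest Δλ = 127.8° (east) — crosses 180°.
Total crossings: 4.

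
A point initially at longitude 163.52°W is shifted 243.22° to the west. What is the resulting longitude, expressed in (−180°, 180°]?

46.74°W

Start at -163.52°; shift −243.22° → -406.74°.
-406.74° lies outside (−180°, 180°]; add 360° → -46.74°.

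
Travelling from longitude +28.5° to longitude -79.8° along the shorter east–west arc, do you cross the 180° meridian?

No

Signed shortest Δλ = ((-79.8 − 28.5 + 180) mod 360) − 180 = -108.3°.
Going west by 108.3° from +28.5° reaches -79.8° without touching 180°.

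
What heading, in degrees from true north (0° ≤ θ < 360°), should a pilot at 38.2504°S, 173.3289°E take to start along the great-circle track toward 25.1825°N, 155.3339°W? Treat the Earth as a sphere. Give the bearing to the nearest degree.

Δλ = -155.3339 − 173.3289 = -328.6628°; wrapped into (−180°, 180°]: 31.3372°.
θ = atan2( sin Δλ · cos φ₂ , cos φ₁ · sin φ₂ − sin φ₁ · cos φ₂ · cos Δλ )
  = atan2(0.47064, 0.81268) = 30.076° → normalised to [0°, 360°): 30.076°.

30°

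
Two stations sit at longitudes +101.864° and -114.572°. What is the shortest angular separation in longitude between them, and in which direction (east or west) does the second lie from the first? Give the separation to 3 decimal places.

143.564° east

Raw difference: -114.572 − 101.864 = -216.436°.
Normalise into (−180°, 180°]: -216.436° + 360° = 143.564°.
Positive ⇒ the second point lies to the east; separation 143.564°.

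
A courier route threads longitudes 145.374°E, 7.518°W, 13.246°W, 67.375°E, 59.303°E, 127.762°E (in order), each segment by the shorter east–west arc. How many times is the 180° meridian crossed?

0

Leg 1: +145.374° → -7.518°, shortest Δλ = -152.892° (west) — does not cross 180°.
Leg 2: -7.518° → -13.246°, shortest Δλ = -5.728° (west) — does not cross 180°.
Leg 3: -13.246° → +67.375°, shortest Δλ = 80.621° (east) — does not cross 180°.
Leg 4: +67.375° → +59.303°, shortest Δλ = -8.072° (west) — does not cross 180°.
Leg 5: +59.303° → +127.762°, shortest Δλ = 68.459° (east) — does not cross 180°.
Total crossings: 0.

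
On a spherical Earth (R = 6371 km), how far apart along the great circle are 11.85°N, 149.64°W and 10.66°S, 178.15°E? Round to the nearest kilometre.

4350 km

Δλ = 178.15 − -149.64 = 327.79°; wrapped into (−180°, 180°]: -32.21°.
Δφ = -10.66 − 11.85 = -22.51°.
a = sin²(Δφ/2) + cos φ₁ · cos φ₂ · sin²(Δλ/2) = 0.112104.
c = 2·atan2(√a, √(1−a)) = 0.68283 rad → d = 6371·c ≈ 4350.29 km.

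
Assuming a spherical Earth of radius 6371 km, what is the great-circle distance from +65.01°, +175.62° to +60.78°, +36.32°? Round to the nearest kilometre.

Δλ = 36.32 − 175.62 = -139.30°.
Δφ = 60.78 − 65.01 = -4.23°.
a = sin²(Δφ/2) + cos φ₁ · cos φ₂ · sin²(Δλ/2) = 0.182652.
c = 2·atan2(√a, √(1−a)) = 0.88318 rad → d = 6371·c ≈ 5626.75 km.

5627 km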